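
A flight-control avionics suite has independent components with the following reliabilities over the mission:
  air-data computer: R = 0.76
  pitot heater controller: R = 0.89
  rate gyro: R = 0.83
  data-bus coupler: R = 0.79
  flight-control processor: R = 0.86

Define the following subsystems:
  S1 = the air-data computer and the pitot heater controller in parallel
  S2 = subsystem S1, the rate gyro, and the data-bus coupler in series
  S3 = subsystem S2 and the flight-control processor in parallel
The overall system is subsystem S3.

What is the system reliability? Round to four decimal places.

Parallel (air-data computer and pitot heater controller): 1 − (1 − 0.760000)(1 − 0.890000) = 0.973600
Series ([0.973600], rate gyro, and data-bus coupler): 0.973600 × 0.830000 × 0.790000 = 0.638390
Parallel ([0.638390] and flight-control processor): 1 − (1 − 0.638390)(1 − 0.860000) = 0.9494

0.9494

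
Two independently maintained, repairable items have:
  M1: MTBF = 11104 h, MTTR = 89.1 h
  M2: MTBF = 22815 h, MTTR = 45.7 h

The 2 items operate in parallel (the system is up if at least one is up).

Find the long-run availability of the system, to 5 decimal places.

0.99998

A(M1) = MTBF/(MTBF+MTTR) = 11104/(11104+89.1) = 0.992040
A(M2) = MTBF/(MTBF+MTTR) = 22815/(22815+45.7) = 0.998001
Parallel availability: 1 − (1 − 0.992040)(1 − 0.998001) = 0.99998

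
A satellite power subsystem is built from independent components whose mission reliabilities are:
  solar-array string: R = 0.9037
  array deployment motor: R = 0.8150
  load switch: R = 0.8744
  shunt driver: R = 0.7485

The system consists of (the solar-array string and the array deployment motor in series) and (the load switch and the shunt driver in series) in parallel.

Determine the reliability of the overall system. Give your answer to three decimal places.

0.909

Series (solar-array string and array deployment motor): 0.90370 × 0.81500 = 0.73652
Series (load switch and shunt driver): 0.87440 × 0.74850 = 0.65449
Parallel ([0.73652] and [0.65449]): 1 − (1 − 0.73652)(1 − 0.65449) = 0.909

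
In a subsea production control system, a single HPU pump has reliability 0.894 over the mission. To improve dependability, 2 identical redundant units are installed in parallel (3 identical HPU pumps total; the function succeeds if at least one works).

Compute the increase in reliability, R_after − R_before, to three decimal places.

R_before = 0.894
R_after = 1 − (1 − 0.894)^3 = 0.999
ΔR = 0.999 − 0.894 = 0.105

0.105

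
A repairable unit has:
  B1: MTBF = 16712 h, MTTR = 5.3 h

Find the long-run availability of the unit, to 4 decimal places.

0.9997

A(B1) = MTBF/(MTBF+MTTR) = 16712/(16712+5.3) = 0.9997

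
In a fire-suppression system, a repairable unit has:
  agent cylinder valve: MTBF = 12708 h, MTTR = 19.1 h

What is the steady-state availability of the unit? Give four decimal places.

0.9985

A(agent cylinder valve) = MTBF/(MTBF+MTTR) = 12708/(12708+19.1) = 0.9985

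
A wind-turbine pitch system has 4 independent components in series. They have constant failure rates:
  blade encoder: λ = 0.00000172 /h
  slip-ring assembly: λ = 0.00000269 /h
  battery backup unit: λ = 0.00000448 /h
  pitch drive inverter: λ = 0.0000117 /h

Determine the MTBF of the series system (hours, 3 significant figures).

48600

Series of exponential components: λ_sys = Σ λ_i
λ_sys = 0.00000172 + 0.00000269 + 0.00000448 + 0.0000117 = 2.0590e-05 /h
MTBF = 1 / λ_sys = 48600 h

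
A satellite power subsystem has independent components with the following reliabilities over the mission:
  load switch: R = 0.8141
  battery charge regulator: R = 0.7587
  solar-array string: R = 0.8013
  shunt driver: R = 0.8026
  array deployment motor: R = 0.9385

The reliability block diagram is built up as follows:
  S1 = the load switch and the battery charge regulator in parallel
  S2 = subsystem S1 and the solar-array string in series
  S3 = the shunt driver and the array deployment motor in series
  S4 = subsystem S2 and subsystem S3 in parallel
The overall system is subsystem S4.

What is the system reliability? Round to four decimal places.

Parallel (load switch and battery charge regulator): 1 − (1 − 0.814100)(1 − 0.758700) = 0.955142
Series ([0.955142] and solar-array string): 0.955142 × 0.801300 = 0.765355
Series (shunt driver and array deployment motor): 0.802600 × 0.938500 = 0.753240
Parallel ([0.765355] and [0.753240]): 1 − (1 − 0.765355)(1 − 0.753240) = 0.9421

0.9421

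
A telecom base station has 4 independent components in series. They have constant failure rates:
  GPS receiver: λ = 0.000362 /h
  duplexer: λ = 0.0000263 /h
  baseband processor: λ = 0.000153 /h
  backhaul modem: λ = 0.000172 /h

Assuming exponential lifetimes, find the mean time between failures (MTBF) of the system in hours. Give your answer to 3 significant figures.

1400

Series of exponential components: λ_sys = Σ λ_i
λ_sys = 0.000362 + 0.0000263 + 0.000153 + 0.000172 = 7.1330e-04 /h
MTBF = 1 / λ_sys = 1400 h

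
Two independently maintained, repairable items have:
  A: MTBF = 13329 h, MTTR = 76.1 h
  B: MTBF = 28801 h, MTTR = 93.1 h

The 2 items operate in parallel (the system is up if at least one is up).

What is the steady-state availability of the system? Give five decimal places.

A(A) = MTBF/(MTBF+MTTR) = 13329/(13329+76.1) = 0.994323
A(B) = MTBF/(MTBF+MTTR) = 28801/(28801+93.1) = 0.996778
Parallel availability: 1 − (1 − 0.994323)(1 − 0.996778) = 0.99998

0.99998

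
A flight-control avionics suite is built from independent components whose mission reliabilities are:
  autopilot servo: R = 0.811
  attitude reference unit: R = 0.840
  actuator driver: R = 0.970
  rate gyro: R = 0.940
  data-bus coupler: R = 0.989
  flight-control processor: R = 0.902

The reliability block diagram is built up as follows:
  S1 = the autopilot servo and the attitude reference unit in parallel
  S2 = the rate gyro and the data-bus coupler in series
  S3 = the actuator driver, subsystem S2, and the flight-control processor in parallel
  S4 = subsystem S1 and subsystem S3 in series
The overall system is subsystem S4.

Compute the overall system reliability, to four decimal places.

Parallel (autopilot servo and attitude reference unit): 1 − (1 − 0.811000)(1 − 0.840000) = 0.969760
Series (rate gyro and data-bus coupler): 0.940000 × 0.989000 = 0.929660
Parallel (actuator driver, [0.929660], and flight-control processor): 1 − (1 − 0.970000)(1 − 0.929660)(1 − 0.902000) = 0.999793
Series ([0.969760] and [0.999793]): 0.969760 × 0.999793 = 0.9696

0.9696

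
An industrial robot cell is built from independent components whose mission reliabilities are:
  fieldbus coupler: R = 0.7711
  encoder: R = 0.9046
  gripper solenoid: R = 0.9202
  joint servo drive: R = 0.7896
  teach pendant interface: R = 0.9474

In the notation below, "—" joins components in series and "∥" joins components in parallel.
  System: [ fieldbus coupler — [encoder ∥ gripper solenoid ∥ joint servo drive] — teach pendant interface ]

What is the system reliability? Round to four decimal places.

Parallel (encoder, gripper solenoid, and joint servo drive): 1 − (1 − 0.904600)(1 − 0.920200)(1 − 0.789600) = 0.998398
Series (fieldbus coupler, [0.998398], and teach pendant interface): 0.771100 × 0.998398 × 0.947400 = 0.7294

0.7294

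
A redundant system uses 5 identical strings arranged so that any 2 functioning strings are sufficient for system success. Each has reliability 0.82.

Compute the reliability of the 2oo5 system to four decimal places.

0.9955

R = Σ_{i=2}^{5} C(5,i) p^i (1−p)^{5−i} with p = 0.82
C(5,2)·0.82^2·0.18^3 = 0.039214
C(5,3)·0.82^3·0.18^2 = 0.178643
C(5,4)·0.82^4·0.18^1 = 0.406910
C(5,5)·0.82^5·0.18^0 = 0.370740
Sum = 0.9955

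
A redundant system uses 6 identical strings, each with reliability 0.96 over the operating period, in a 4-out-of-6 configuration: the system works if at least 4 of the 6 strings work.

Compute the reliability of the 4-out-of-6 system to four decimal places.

R = Σ_{i=4}^{6} C(6,i) p^i (1−p)^{6−i} with p = 0.96
C(6,4)·0.96^4·0.04^2 = 0.020384
C(6,5)·0.96^5·0.04^1 = 0.195689
C(6,6)·0.96^6·0.04^0 = 0.782758
Sum = 0.9988

0.9988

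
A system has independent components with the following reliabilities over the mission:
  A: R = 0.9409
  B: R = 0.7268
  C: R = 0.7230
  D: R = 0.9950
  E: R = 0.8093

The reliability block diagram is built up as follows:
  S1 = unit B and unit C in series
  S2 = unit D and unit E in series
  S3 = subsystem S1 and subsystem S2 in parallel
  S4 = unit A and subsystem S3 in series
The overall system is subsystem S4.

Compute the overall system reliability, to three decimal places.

Series (B and C): 0.72680 × 0.72300 = 0.52548
Series (D and E): 0.99500 × 0.80930 = 0.80525
Parallel ([0.52548] and [0.80525]): 1 − (1 − 0.52548)(1 − 0.80525) = 0.90759
Series (A and [0.90759]): 0.94090 × 0.90759 = 0.854

0.854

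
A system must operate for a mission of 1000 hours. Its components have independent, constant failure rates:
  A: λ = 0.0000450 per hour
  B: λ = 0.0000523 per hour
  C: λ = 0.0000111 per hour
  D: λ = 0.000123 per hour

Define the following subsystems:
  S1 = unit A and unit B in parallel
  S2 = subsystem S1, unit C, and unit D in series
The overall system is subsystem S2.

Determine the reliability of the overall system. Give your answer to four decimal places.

0.8725

R(A) = exp(−0.0000450 × 1000) = 0.955997
R(B) = exp(−0.0000523 × 1000) = 0.949044
R(C) = exp(−0.0000111 × 1000) = 0.988961
R(D) = exp(−0.000123 × 1000) = 0.884264
Parallel (A and B): 1 − (1 − 0.955997)(1 − 0.949044) = 0.997758
Series ([0.997758], C, and D): 0.997758 × 0.988961 × 0.884264 = 0.8725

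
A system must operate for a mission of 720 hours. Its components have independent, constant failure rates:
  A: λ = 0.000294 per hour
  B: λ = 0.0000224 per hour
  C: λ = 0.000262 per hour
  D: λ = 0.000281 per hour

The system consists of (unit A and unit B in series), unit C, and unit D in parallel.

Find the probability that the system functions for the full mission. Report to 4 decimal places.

0.9936

R(A) = exp(−0.000294 × 720) = 0.809224
R(B) = exp(−0.0000224 × 720) = 0.984001
R(C) = exp(−0.000262 × 720) = 0.828085
R(D) = exp(−0.000281 × 720) = 0.816833
Series (A and B): 0.809224 × 0.984001 = 0.796277
Parallel ([0.796277], C, and D): 1 − (1 − 0.796277)(1 − 0.828085)(1 − 0.816833) = 0.9936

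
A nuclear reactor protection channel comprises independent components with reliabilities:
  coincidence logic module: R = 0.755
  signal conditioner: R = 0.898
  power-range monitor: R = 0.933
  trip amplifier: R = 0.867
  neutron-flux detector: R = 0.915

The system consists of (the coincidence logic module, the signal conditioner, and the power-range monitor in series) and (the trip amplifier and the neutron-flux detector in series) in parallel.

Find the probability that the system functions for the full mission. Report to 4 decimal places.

0.9241

Series (coincidence logic module, signal conditioner, and power-range monitor): 0.755000 × 0.898000 × 0.933000 = 0.632565
Series (trip amplifier and neutron-flux detector): 0.867000 × 0.915000 = 0.793305
Parallel ([0.632565] and [0.793305]): 1 − (1 − 0.632565)(1 − 0.793305) = 0.9241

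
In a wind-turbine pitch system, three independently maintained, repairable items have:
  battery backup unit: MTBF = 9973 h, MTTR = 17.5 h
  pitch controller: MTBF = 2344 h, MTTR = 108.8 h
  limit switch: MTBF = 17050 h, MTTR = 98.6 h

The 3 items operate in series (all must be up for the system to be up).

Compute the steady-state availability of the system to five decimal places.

0.94848

A(battery backup unit) = MTBF/(MTBF+MTTR) = 9973/(9973+17.5) = 0.998248
A(pitch controller) = MTBF/(MTBF+MTTR) = 2344/(2344+108.8) = 0.955643
A(limit switch) = MTBF/(MTBF+MTTR) = 17050/(17050+98.6) = 0.994250
Series availability: 0.998248 × 0.955643 × 0.994250 = 0.94848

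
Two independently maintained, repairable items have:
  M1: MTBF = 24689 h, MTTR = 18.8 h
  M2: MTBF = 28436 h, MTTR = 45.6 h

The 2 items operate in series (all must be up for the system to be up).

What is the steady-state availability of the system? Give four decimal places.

A(M1) = MTBF/(MTBF+MTTR) = 24689/(24689+18.8) = 0.999239
A(M2) = MTBF/(MTBF+MTTR) = 28436/(28436+45.6) = 0.998399
Series availability: 0.999239 × 0.998399 = 0.9976

0.9976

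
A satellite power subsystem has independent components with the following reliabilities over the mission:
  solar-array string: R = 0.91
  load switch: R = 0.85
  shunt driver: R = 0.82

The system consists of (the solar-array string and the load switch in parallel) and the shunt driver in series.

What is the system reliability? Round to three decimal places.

Parallel (solar-array string and load switch): 1 − (1 − 0.91000)(1 − 0.85000) = 0.98650
Series ([0.98650] and shunt driver): 0.98650 × 0.82000 = 0.809

0.809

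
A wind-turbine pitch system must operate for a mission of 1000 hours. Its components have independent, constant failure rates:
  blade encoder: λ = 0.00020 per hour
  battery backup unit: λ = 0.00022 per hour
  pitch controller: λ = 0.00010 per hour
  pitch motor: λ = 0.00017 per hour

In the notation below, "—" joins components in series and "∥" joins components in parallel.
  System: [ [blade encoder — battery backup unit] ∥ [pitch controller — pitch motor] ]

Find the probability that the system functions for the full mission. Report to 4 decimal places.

R(blade encoder) = exp(−0.00020 × 1000) = 0.818731
R(battery backup unit) = exp(−0.00022 × 1000) = 0.802519
R(pitch controller) = exp(−0.00010 × 1000) = 0.904837
R(pitch motor) = exp(−0.00017 × 1000) = 0.843665
Series (blade encoder and battery backup unit): 0.818731 × 0.802519 = 0.657047
Series (pitch controller and pitch motor): 0.904837 × 0.843665 = 0.763379
Parallel ([0.657047] and [0.763379]): 1 − (1 − 0.657047)(1 − 0.763379) = 0.9189

0.9189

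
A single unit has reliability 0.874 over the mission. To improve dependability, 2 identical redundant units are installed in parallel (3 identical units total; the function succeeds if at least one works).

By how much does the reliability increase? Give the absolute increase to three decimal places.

R_before = 0.874
R_after = 1 − (1 − 0.874)^3 = 0.998
ΔR = 0.998 − 0.874 = 0.124

0.124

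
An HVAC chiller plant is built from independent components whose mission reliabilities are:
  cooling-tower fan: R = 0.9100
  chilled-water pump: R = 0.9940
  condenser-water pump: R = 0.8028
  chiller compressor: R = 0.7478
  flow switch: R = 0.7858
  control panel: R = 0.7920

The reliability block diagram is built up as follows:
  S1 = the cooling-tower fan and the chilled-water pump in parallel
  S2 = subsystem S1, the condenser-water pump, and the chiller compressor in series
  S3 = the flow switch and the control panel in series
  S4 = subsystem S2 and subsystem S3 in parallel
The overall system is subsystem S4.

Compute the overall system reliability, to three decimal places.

Parallel (cooling-tower fan and chilled-water pump): 1 − (1 − 0.91000)(1 − 0.99400) = 0.99946
Series ([0.99946], condenser-water pump, and chiller compressor): 0.99946 × 0.80280 × 0.74780 = 0.60001
Series (flow switch and control panel): 0.78580 × 0.79200 = 0.62235
Parallel ([0.60001] and [0.62235]): 1 − (1 − 0.60001)(1 − 0.62235) = 0.849

0.849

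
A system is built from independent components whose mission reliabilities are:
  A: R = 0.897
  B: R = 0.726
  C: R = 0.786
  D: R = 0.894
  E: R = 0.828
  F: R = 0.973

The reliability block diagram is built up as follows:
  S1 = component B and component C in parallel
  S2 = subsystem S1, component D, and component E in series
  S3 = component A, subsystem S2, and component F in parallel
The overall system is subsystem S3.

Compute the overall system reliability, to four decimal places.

Parallel (B and C): 1 − (1 − 0.726000)(1 − 0.786000) = 0.941364
Series ([0.941364], D, and E): 0.941364 × 0.894000 × 0.828000 = 0.696828
Parallel (A, [0.696828], and F): 1 − (1 − 0.897000)(1 − 0.696828)(1 − 0.973000) = 0.9992

0.9992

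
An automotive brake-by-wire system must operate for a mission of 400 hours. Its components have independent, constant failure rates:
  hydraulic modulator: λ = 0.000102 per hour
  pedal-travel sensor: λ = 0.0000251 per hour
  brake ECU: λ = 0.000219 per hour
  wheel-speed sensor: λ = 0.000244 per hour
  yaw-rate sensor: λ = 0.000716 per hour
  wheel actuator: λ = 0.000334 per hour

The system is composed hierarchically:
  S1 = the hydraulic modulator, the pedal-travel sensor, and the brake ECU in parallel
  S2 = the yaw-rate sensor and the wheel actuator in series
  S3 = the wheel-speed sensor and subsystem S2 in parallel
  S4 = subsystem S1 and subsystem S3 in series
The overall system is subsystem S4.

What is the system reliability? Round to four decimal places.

R(hydraulic modulator) = exp(−0.000102 × 400) = 0.960021
R(pedal-travel sensor) = exp(−0.0000251 × 400) = 0.990010
R(brake ECU) = exp(−0.000219 × 400) = 0.916127
R(wheel-speed sensor) = exp(−0.000244 × 400) = 0.907012
R(yaw-rate sensor) = exp(−0.000716 × 400) = 0.750962
R(wheel actuator) = exp(−0.000334 × 400) = 0.874940
Parallel (hydraulic modulator, pedal-travel sensor, and brake ECU): 1 − (1 − 0.960021)(1 − 0.990010)(1 − 0.916127) = 0.999967
Series (yaw-rate sensor and wheel actuator): 0.750962 × 0.874940 = 0.657047
Parallel (wheel-speed sensor and [0.657047]): 1 − (1 − 0.907012)(1 − 0.657047) = 0.968109
Series ([0.999967] and [0.968109]): 0.999967 × 0.968109 = 0.9681

0.9681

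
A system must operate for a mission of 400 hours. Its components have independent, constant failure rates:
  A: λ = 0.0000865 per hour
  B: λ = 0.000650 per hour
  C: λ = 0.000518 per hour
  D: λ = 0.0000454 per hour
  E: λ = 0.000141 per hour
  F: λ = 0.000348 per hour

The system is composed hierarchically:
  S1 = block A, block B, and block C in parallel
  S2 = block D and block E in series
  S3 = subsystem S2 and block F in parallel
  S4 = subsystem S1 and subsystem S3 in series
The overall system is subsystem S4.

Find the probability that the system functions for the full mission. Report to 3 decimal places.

R(A) = exp(−0.0000865 × 400) = 0.96599
R(B) = exp(−0.000650 × 400) = 0.77105
R(C) = exp(−0.000518 × 400) = 0.81286
R(D) = exp(−0.0000454 × 400) = 0.98200
R(E) = exp(−0.000141 × 400) = 0.94516
R(F) = exp(−0.000348 × 400) = 0.87005
Parallel (A, B, and C): 1 − (1 − 0.96599)(1 − 0.77105)(1 − 0.81286) = 0.99854
Series (D and E): 0.98200 × 0.94516 = 0.92815
Parallel ([0.92815] and F): 1 − (1 − 0.92815)(1 − 0.87005) = 0.99066
Series ([0.99854] and [0.99066]): 0.99854 × 0.99066 = 0.989

0.989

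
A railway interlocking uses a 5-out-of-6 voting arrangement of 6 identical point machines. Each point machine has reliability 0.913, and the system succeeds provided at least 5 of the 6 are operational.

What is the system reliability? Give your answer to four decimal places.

0.9103

R = Σ_{i=5}^{6} C(6,i) p^i (1−p)^{6−i} with p = 0.913
C(6,5)·0.913^5·0.087^1 = 0.331150
C(6,6)·0.913^6·0.087^0 = 0.579195
Sum = 0.9103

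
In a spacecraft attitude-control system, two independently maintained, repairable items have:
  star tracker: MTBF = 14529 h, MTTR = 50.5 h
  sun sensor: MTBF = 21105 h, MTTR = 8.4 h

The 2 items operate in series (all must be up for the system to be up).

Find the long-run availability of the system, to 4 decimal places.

A(star tracker) = MTBF/(MTBF+MTTR) = 14529/(14529+50.5) = 0.996536
A(sun sensor) = MTBF/(MTBF+MTTR) = 21105/(21105+8.4) = 0.999602
Series availability: 0.996536 × 0.999602 = 0.9961

0.9961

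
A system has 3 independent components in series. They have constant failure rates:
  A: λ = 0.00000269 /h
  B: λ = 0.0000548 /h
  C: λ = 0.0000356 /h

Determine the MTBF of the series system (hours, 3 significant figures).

Series of exponential components: λ_sys = Σ λ_i
λ_sys = 0.00000269 + 0.0000548 + 0.0000356 = 9.3090e-05 /h
MTBF = 1 / λ_sys = 10700 h

10700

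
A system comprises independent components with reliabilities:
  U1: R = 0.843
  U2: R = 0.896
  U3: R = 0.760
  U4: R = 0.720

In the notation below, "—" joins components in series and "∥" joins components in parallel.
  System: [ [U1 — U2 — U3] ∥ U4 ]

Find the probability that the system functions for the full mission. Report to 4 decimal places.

Series (U1, U2, and U3): 0.843000 × 0.896000 × 0.760000 = 0.574049
Parallel ([0.574049] and U4): 1 − (1 − 0.574049)(1 − 0.720000) = 0.8807

0.8807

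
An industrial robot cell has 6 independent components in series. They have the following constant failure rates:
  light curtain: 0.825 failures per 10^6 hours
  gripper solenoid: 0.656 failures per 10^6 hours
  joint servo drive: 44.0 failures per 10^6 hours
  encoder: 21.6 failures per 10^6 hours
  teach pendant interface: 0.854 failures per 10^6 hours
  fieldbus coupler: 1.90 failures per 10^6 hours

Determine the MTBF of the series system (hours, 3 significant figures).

14300

Series of exponential components: λ_sys = Σ λ_i
λ_sys = 0.000000825 + 0.000000656 + 0.0000440 + 0.0000216 + 0.000000854 + 0.00000190 = 6.9835e-05 /h
MTBF = 1 / λ_sys = 14300 h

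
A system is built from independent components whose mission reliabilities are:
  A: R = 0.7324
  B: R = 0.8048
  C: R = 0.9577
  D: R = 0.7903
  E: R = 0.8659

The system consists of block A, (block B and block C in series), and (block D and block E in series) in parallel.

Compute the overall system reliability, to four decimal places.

Series (B and C): 0.804800 × 0.957700 = 0.770757
Series (D and E): 0.790300 × 0.865900 = 0.684321
Parallel (A, [0.770757], and [0.684321]): 1 − (1 − 0.732400)(1 − 0.770757)(1 − 0.684321) = 0.9806

0.9806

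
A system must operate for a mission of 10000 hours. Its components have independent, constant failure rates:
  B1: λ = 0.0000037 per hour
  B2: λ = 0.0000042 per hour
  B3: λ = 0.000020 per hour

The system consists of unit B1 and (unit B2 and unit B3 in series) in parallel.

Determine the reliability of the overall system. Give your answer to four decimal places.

R(B1) = exp(−0.0000037 × 10000) = 0.963676
R(B2) = exp(−0.0000042 × 10000) = 0.958870
R(B3) = exp(−0.000020 × 10000) = 0.818731
Series (B2 and B3): 0.958870 × 0.818731 = 0.785057
Parallel (B1 and [0.785057]): 1 − (1 − 0.963676)(1 − 0.785057) = 0.9922

0.9922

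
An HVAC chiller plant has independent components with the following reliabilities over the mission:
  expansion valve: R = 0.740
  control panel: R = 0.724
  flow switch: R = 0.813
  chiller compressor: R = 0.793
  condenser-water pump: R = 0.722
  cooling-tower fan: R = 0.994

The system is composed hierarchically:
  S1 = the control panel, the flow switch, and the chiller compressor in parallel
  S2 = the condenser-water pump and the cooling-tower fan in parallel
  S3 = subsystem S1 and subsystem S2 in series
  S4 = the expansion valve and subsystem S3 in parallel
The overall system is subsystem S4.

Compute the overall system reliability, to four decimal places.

Parallel (control panel, flow switch, and chiller compressor): 1 − (1 − 0.724000)(1 − 0.813000)(1 − 0.793000) = 0.989316
Parallel (condenser-water pump and cooling-tower fan): 1 − (1 − 0.722000)(1 − 0.994000) = 0.998332
Series ([0.989316] and [0.998332]): 0.989316 × 0.998332 = 0.987666
Parallel (expansion valve and [0.987666]): 1 − (1 − 0.740000)(1 − 0.987666) = 0.9968

0.9968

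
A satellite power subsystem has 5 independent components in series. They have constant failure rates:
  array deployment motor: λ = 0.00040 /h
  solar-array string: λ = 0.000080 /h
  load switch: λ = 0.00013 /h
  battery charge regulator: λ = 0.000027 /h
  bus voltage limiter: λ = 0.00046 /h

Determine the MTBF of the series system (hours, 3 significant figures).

Series of exponential components: λ_sys = Σ λ_i
λ_sys = 0.00040 + 0.000080 + 0.00013 + 0.000027 + 0.00046 = 1.0970e-03 /h
MTBF = 1 / λ_sys = 912 h

912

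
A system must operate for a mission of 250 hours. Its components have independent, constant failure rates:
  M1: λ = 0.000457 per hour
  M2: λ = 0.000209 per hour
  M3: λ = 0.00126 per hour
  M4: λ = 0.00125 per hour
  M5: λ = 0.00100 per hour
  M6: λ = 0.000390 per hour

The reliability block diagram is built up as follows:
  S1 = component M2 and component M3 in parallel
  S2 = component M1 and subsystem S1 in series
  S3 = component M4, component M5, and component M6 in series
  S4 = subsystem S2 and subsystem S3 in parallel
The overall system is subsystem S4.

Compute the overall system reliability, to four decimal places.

0.9419

R(M1) = exp(−0.000457 × 250) = 0.892035
R(M2) = exp(−0.000209 × 250) = 0.949092
R(M3) = exp(−0.00126 × 250) = 0.729789
R(M4) = exp(−0.00125 × 250) = 0.731616
R(M5) = exp(−0.00100 × 250) = 0.778801
R(M6) = exp(−0.000390 × 250) = 0.907102
Parallel (M2 and M3): 1 − (1 − 0.949092)(1 − 0.729789) = 0.986244
Series (M1 and [0.986244]): 0.892035 × 0.986244 = 0.879764
Series (M4, M5, and M6): 0.731616 × 0.778801 × 0.907102 = 0.516852
Parallel ([0.879764] and [0.516852]): 1 − (1 − 0.879764)(1 − 0.516852) = 0.9419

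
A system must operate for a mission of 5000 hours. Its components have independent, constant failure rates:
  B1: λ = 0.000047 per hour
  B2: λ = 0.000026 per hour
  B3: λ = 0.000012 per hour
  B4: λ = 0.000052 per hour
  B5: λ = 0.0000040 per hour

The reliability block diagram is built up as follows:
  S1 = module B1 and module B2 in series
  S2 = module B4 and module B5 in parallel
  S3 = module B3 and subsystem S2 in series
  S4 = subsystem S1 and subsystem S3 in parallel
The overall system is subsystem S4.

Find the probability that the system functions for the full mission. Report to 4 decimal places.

R(B1) = exp(−0.000047 × 5000) = 0.790571
R(B2) = exp(−0.000026 × 5000) = 0.878095
R(B3) = exp(−0.000012 × 5000) = 0.941765
R(B4) = exp(−0.000052 × 5000) = 0.771052
R(B5) = exp(−0.0000040 × 5000) = 0.980199
Series (B1 and B2): 0.790571 × 0.878095 = 0.694196
Parallel (B4 and B5): 1 − (1 − 0.771052)(1 − 0.980199) = 0.995467
Series (B3 and [0.995467]): 0.941765 × 0.995467 = 0.937496
Parallel ([0.694196] and [0.937496]): 1 − (1 − 0.694196)(1 − 0.937496) = 0.9809

0.9809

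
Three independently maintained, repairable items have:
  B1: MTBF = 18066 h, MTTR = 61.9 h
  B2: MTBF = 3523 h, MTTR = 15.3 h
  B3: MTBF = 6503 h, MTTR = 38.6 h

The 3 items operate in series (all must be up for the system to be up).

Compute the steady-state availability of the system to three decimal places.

A(B1) = MTBF/(MTBF+MTTR) = 18066/(18066+61.9) = 0.996585
A(B2) = MTBF/(MTBF+MTTR) = 3523/(3523+15.3) = 0.995676
A(B3) = MTBF/(MTBF+MTTR) = 6503/(6503+38.6) = 0.994099
Series availability: 0.996585 × 0.995676 × 0.994099 = 0.986

0.986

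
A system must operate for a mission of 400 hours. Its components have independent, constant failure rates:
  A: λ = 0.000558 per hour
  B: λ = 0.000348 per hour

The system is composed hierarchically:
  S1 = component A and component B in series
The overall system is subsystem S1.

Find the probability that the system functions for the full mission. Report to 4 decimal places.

R(A) = exp(−0.000558 × 400) = 0.799955
R(B) = exp(−0.000348 × 400) = 0.870054
Series (A and B): 0.799955 × 0.870054 = 0.6960

0.6960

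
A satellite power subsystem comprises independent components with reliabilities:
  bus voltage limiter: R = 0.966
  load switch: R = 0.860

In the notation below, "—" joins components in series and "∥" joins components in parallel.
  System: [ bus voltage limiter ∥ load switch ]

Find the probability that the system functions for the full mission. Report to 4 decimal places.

0.9952

Parallel (bus voltage limiter and load switch): 1 − (1 − 0.966000)(1 − 0.860000) = 0.9952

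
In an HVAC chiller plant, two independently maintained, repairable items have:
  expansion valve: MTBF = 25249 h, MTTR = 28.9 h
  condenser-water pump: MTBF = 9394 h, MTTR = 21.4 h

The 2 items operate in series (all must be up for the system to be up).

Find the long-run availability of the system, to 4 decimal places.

A(expansion valve) = MTBF/(MTBF+MTTR) = 25249/(25249+28.9) = 0.998857
A(condenser-water pump) = MTBF/(MTBF+MTTR) = 9394/(9394+21.4) = 0.997727
Series availability: 0.998857 × 0.997727 = 0.9966

0.9966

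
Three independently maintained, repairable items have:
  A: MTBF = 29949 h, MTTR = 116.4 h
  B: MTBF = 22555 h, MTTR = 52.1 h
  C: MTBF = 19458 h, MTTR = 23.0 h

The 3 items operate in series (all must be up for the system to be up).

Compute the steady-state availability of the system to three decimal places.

0.993

A(A) = MTBF/(MTBF+MTTR) = 29949/(29949+116.4) = 0.996128
A(B) = MTBF/(MTBF+MTTR) = 22555/(22555+52.1) = 0.997695
A(C) = MTBF/(MTBF+MTTR) = 19458/(19458+23.0) = 0.998819
Series availability: 0.996128 × 0.997695 × 0.998819 = 0.993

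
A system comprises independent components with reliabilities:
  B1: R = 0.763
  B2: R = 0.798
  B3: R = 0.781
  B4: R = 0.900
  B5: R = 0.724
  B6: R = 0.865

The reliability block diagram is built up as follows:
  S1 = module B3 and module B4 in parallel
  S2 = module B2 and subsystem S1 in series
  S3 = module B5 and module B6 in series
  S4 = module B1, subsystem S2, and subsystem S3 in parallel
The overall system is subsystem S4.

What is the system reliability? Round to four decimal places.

0.9806

Parallel (B3 and B4): 1 − (1 − 0.781000)(1 − 0.900000) = 0.978100
Series (B2 and [0.978100]): 0.798000 × 0.978100 = 0.780524
Series (B5 and B6): 0.724000 × 0.865000 = 0.626260
Parallel (B1, [0.780524], and [0.626260]): 1 − (1 − 0.763000)(1 − 0.780524)(1 − 0.626260) = 0.9806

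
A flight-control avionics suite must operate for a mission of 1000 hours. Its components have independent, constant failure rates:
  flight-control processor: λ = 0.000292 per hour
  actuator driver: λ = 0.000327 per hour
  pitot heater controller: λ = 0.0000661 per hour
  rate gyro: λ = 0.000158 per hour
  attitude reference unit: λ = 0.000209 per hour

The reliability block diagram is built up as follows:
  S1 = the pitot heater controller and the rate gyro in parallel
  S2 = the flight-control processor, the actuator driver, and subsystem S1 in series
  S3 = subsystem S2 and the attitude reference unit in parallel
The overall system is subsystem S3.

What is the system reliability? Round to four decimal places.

R(flight-control processor) = exp(−0.000292 × 1000) = 0.746769
R(actuator driver) = exp(−0.000327 × 1000) = 0.721084
R(pitot heater controller) = exp(−0.0000661 × 1000) = 0.936037
R(rate gyro) = exp(−0.000158 × 1000) = 0.853850
R(attitude reference unit) = exp(−0.000209 × 1000) = 0.811395
Parallel (pitot heater controller and rate gyro): 1 − (1 − 0.936037)(1 − 0.853850) = 0.990652
Series (flight-control processor, actuator driver, and [0.990652]): 0.746769 × 0.721084 × 0.990652 = 0.533449
Parallel ([0.533449] and attitude reference unit): 1 − (1 − 0.533449)(1 − 0.811395) = 0.9120

0.9120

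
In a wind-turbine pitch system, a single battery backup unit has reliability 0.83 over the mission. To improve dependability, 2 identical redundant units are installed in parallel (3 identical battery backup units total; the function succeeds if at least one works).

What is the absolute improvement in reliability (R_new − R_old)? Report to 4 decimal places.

0.1651

R_before = 0.83
R_after = 1 − (1 − 0.83)^3 = 0.9951
ΔR = 0.9951 − 0.83 = 0.1651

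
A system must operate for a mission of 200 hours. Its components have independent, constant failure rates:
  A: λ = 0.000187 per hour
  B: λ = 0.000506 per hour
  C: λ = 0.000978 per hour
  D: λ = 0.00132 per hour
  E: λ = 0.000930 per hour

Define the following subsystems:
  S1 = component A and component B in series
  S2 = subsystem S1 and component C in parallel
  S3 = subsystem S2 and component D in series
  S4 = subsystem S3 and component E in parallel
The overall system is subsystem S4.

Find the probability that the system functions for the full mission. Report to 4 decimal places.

0.9576

R(A) = exp(−0.000187 × 200) = 0.963291
R(B) = exp(−0.000506 × 200) = 0.903752
R(C) = exp(−0.000978 × 200) = 0.822341
R(D) = exp(−0.00132 × 200) = 0.767974
R(E) = exp(−0.000930 × 200) = 0.830274
Series (A and B): 0.963291 × 0.903752 = 0.870576
Parallel ([0.870576] and C): 1 − (1 − 0.870576)(1 − 0.822341) = 0.977007
Series ([0.977007] and D): 0.977007 × 0.767974 = 0.750316
Parallel ([0.750316] and E): 1 − (1 − 0.750316)(1 − 0.830274) = 0.9576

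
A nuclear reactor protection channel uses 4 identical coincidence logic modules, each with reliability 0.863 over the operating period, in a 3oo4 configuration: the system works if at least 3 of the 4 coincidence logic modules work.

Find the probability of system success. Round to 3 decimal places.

0.907

R = Σ_{i=3}^{4} C(4,i) p^i (1−p)^{4−i} with p = 0.863
C(4,3)·0.863^3·0.137^1 = 0.35222
C(4,4)·0.863^4·0.137^0 = 0.55468
Sum = 0.907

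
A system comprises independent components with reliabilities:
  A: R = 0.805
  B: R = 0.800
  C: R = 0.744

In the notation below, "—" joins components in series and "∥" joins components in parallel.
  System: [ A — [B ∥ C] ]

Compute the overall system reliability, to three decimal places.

0.764

Parallel (B and C): 1 − (1 − 0.80000)(1 − 0.74400) = 0.94880
Series (A and [0.94880]): 0.80500 × 0.94880 = 0.764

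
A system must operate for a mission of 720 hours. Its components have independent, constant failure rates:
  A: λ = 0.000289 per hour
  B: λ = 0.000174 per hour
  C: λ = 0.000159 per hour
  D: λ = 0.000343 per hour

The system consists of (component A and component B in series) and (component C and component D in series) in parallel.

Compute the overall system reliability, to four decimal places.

0.9140

R(A) = exp(−0.000289 × 720) = 0.812142
R(B) = exp(−0.000174 × 720) = 0.882250
R(C) = exp(−0.000159 × 720) = 0.891830
R(D) = exp(−0.000343 × 720) = 0.781172
Series (A and B): 0.812142 × 0.882250 = 0.716512
Series (C and D): 0.891830 × 0.781172 = 0.696673
Parallel ([0.716512] and [0.696673]): 1 − (1 − 0.716512)(1 − 0.696673) = 0.9140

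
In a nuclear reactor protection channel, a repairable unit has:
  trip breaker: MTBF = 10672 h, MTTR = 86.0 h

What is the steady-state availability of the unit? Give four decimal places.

A(trip breaker) = MTBF/(MTBF+MTTR) = 10672/(10672+86.0) = 0.9920

0.9920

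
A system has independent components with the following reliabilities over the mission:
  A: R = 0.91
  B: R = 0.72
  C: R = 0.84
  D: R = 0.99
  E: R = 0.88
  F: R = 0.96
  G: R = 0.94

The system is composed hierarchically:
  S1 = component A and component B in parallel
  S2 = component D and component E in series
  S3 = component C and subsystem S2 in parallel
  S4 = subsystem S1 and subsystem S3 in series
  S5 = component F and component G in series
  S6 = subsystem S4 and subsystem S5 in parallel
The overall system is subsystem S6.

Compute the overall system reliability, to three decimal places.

Parallel (A and B): 1 − (1 − 0.91000)(1 − 0.72000) = 0.97480
Series (D and E): 0.99000 × 0.88000 = 0.87120
Parallel (C and [0.87120]): 1 − (1 − 0.84000)(1 − 0.87120) = 0.97939
Series ([0.97480] and [0.97939]): 0.97480 × 0.97939 = 0.95471
Series (F and G): 0.96000 × 0.94000 = 0.90240
Parallel ([0.95471] and [0.90240]): 1 − (1 − 0.95471)(1 − 0.90240) = 0.996

0.996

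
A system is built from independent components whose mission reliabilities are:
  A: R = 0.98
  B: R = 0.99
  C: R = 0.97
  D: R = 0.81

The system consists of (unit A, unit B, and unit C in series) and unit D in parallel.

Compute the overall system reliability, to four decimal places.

Series (A, B, and C): 0.980000 × 0.990000 × 0.970000 = 0.941094
Parallel ([0.941094] and D): 1 − (1 − 0.941094)(1 − 0.810000) = 0.9888

0.9888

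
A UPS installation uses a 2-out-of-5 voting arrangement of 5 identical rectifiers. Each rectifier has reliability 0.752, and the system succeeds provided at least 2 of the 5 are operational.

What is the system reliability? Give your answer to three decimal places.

0.985

R = Σ_{i=2}^{5} C(5,i) p^i (1−p)^{5−i} with p = 0.752
C(5,2)·0.752^2·0.248^3 = 0.08626
C(5,3)·0.752^3·0.248^2 = 0.26155
C(5,4)·0.752^4·0.248^1 = 0.39655
C(5,5)·0.752^5·0.248^0 = 0.24049
Sum = 0.985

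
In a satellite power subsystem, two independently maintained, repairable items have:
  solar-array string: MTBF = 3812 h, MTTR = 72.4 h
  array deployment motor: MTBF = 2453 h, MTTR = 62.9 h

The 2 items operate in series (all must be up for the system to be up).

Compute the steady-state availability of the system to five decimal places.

A(solar-array string) = MTBF/(MTBF+MTTR) = 3812/(3812+72.4) = 0.981361
A(array deployment motor) = MTBF/(MTBF+MTTR) = 2453/(2453+62.9) = 0.974999
Series availability: 0.981361 × 0.974999 = 0.95683

0.95683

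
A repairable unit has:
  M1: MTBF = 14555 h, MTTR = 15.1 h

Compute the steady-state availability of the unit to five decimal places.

0.99896

A(M1) = MTBF/(MTBF+MTTR) = 14555/(14555+15.1) = 0.99896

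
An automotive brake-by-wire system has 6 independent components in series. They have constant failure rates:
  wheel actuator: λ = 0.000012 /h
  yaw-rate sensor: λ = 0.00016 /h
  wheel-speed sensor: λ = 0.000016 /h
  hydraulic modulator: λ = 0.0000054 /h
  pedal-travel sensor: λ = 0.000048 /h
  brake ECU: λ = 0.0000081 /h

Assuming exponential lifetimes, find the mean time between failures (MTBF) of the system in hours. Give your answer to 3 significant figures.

4010

Series of exponential components: λ_sys = Σ λ_i
λ_sys = 0.000012 + 0.00016 + 0.000016 + 0.0000054 + 0.000048 + 0.0000081 = 2.4950e-04 /h
MTBF = 1 / λ_sys = 4010 h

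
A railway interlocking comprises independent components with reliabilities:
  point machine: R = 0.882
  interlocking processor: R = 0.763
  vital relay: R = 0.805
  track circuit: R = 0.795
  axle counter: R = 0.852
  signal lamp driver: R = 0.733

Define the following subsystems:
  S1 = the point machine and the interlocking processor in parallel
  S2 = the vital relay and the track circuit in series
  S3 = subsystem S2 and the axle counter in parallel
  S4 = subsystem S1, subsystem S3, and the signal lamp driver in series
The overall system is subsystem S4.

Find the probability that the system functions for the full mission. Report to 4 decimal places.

Parallel (point machine and interlocking processor): 1 − (1 − 0.882000)(1 − 0.763000) = 0.972034
Series (vital relay and track circuit): 0.805000 × 0.795000 = 0.639975
Parallel ([0.639975] and axle counter): 1 − (1 − 0.639975)(1 − 0.852000) = 0.946716
Series ([0.972034], [0.946716], and signal lamp driver): 0.972034 × 0.946716 × 0.733000 = 0.6745

0.6745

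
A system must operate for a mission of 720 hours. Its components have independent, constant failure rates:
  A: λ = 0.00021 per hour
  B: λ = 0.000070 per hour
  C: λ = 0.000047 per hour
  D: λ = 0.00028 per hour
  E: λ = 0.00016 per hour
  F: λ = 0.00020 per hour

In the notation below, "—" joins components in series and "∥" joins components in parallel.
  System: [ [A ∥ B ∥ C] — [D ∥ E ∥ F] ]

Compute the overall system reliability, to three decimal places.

R(A) = exp(−0.00021 × 720) = 0.85968
R(B) = exp(−0.000070 × 720) = 0.95085
R(C) = exp(−0.000047 × 720) = 0.96673
R(D) = exp(−0.00028 × 720) = 0.81742
R(E) = exp(−0.00016 × 720) = 0.89119
R(F) = exp(−0.00020 × 720) = 0.86589
Parallel (A, B, and C): 1 − (1 − 0.85968)(1 − 0.95085)(1 − 0.96673) = 0.99977
Parallel (D, E, and F): 1 − (1 − 0.81742)(1 − 0.89119)(1 − 0.86589) = 0.99734
Series ([0.99977] and [0.99734]): 0.99977 × 0.99734 = 0.997

0.997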